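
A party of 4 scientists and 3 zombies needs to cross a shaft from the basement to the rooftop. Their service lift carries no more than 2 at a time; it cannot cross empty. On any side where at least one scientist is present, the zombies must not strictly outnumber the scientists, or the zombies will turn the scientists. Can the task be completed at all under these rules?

Yes

1. 2 zombies → the rooftop.  (the basement: 4S 1Z; the rooftop: 0S 2Z)
2. 1 zombie ← the basement.  (the basement: 4S 2Z; the rooftop: 0S 1Z)
3. 2 zombies → the rooftop.  (the basement: 4S 0Z; the rooftop: 0S 3Z)
4. 1 zombie ← the basement.  (the basement: 4S 1Z; the rooftop: 0S 2Z)
5. 2 scientists → the rooftop.  (the basement: 2S 1Z; the rooftop: 2S 2Z)
6. 1 zombie ← the basement.  (the basement: 2S 2Z; the rooftop: 2S 1Z)
7. 1 scientist and 1 zombie → the rooftop.  (the basement: 1S 1Z; the rooftop: 3S 2Z)
8. 1 scientist ← the basement.  (the basement: 2S 1Z; the rooftop: 2S 2Z)
9. 1 scientist and 1 zombie → the rooftop.  (the basement: 1S 0Z; the rooftop: 3S 3Z)
10. 1 zombie ← the basement.  (the basement: 1S 1Z; the rooftop: 3S 2Z)
11. 1 scientist and 1 zombie → the rooftop.  (the basement: 0S 0Z; the rooftop: 4S 3Z)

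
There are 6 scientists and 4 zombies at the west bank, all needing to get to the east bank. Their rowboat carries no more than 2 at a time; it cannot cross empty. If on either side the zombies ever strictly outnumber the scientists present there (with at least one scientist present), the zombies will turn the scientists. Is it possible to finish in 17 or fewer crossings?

Yes — this plan uses 17 crossings (≤ 17):
1. 2 zombies → the east bank.  (the west bank: 6S 2Z; the east bank: 0S 2Z)
2. 1 zombie ← the west bank.  (the west bank: 6S 3Z; the east bank: 0S 1Z)
3. 2 zombies → the east bank.  (the west bank: 6S 1Z; the east bank: 0S 3Z)
4. 1 zombie ← the west bank.  (the west bank: 6S 2Z; the east bank: 0S 2Z)
5. 2 scientists → the east bank.  (the west bank: 4S 2Z; the east bank: 2S 2Z)
6. 1 zombie ← the west bank.  (the west bank: 4S 3Z; the east bank: 2S 1Z)
7. 1 scientist and 1 zombie → the east bank.  (the west bank: 3S 2Z; the east bank: 3S 2Z)
8. 1 zombie ← the west bank.  (the west bank: 3S 3Z; the east bank: 3S 1Z)
9. 2 zombies → the east bank.  (the west bank: 3S 1Z; the east bank: 3S 3Z)
10. 1 zombie ← the west bank.  (the west bank: 3S 2Z; the east bank: 3S 2Z)
11. 1 scientist and 1 zombie → the east bank.  (the west bank: 2S 1Z; the east bank: 4S 3Z)
12. 1 zombie ← the west bank.  (the west bank: 2S 2Z; the east bank: 4S 2Z)
13. 2 zombies → the east bank.  (the west bank: 2S 0Z; the east bank: 4S 4Z)
14. 1 zombie ← the west bank.  (the west bank: 2S 1Z; the east bank: 4S 3Z)
15. 1 scientist and 1 zombie → the east bank.  (the west bank: 1S 0Z; the east bank: 5S 4Z)
16. 1 zombie ← the west bank.  (the west bank: 1S 1Z; the east bank: 5S 3Z)
17. 1 scientist and 1 zombie → the east bank.  (the west bank: 0S 0Z; the east bank: 6S 4Z)

Yes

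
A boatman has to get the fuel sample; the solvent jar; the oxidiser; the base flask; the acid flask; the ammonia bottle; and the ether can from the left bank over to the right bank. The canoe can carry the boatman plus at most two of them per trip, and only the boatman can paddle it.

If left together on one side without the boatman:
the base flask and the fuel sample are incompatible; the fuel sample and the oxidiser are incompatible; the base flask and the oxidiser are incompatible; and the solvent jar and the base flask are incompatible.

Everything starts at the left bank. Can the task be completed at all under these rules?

Yes

1. Boatman goes to the right bank with the base flask and the fuel sample.  [the left bank: the acid flask, the ammonia bottle, the ether can, the oxidiser, the solvent jar | the right bank: the base flask, the fuel sample]
2. Boatman goes back to the left bank with the fuel sample.  [the left bank: the acid flask, the ammonia bottle, the ether can, the fuel sample, the oxidiser, the solvent jar | the right bank: the base flask]
3. Boatman goes to the right bank with the fuel sample and the solvent jar.  [the left bank: the acid flask, the ammonia bottle, the ether can, the oxidiser | the right bank: the base flask, the fuel sample, the solvent jar]
4. Boatman goes back to the left bank with the base flask.  [the left bank: the acid flask, the ammonia bottle, the base flask, the ether can, the oxidiser | the right bank: the fuel sample, the solvent jar]
5. Boatman goes to the right bank with the acid flask and the oxidiser.  [the left bank: the ammonia bottle, the base flask, the ether can | the right bank: the acid flask, the fuel sample, the oxidiser, the solvent jar]
6. Boatman goes back to the left bank with the fuel sample.  [the left bank: the ammonia bottle, the base flask, the ether can, the fuel sample | the right bank: the acid flask, the oxidiser, the solvent jar]
7. Boatman goes to the right bank with the ammonia bottle and the fuel sample.  [the left bank: the base flask, the ether can | the right bank: the acid flask, the ammonia bottle, the fuel sample, the oxidiser, the solvent jar]
8. Boatman goes back to the left bank with the fuel sample.  [the left bank: the base flask, the ether can, the fuel sample | the right bank: the acid flask, the ammonia bottle, the oxidiser, the solvent jar]
9. Boatman goes to the right bank with the ether can and the fuel sample.  [the left bank: the base flask | the right bank: the acid flask, the ammonia bottle, the ether can, the fuel sample, the oxidiser, the solvent jar]
10. Boatman goes back to the left bank with the fuel sample.  [the left bank: the base flask, the fuel sample | the right bank: the acid flask, the ammonia bottle, the ether can, the oxidiser, the solvent jar]
11. Boatman goes to the right bank with the base flask and the fuel sample.  [the left bank: — | the right bank: the acid flask, the ammonia bottle, the base flask, the ether can, the fuel sample, the oxidiser, the solvent jar]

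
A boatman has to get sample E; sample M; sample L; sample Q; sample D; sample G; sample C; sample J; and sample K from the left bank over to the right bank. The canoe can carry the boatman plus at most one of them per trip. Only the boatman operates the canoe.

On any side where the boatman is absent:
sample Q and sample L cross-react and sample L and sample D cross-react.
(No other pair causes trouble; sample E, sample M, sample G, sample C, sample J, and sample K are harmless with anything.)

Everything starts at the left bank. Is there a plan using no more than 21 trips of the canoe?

Yes — this plan uses 19 crossings (≤ 21):
1. Boatman goes to the right bank with sample L.
2. Boatman goes back to the left bank alone.
3. Boatman goes to the right bank with sample E.
4. Boatman goes back to the left bank alone.
5. Boatman goes to the right bank with sample M.
6. Boatman goes back to the left bank alone.
7. Boatman goes to the right bank with sample Q.
8. Boatman goes back to the left bank with sample L.
9. Boatman goes to the right bank with sample D.
10. Boatman goes back to the left bank alone.
11. Boatman goes to the right bank with sample G.
12. Boatman goes back to the left bank alone.
13. Boatman goes to the right bank with sample C.
14. Boatman goes back to the left bank alone.
15. Boatman goes to the right bank with sample J.
16. Boatman goes back to the left bank alone.
17. Boatman goes to the right bank with sample K.
18. Boatman goes back to the left bank alone.
19. Boatman goes to the right bank with sample L.

Yes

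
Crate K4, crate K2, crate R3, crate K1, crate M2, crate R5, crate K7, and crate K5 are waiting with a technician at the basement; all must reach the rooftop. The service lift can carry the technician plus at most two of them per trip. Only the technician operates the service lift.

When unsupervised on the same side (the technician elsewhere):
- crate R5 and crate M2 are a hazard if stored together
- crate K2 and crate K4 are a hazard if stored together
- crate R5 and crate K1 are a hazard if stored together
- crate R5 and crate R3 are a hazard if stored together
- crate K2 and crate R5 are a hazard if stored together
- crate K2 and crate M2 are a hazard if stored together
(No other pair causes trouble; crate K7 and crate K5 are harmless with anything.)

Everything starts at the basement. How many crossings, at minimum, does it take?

Counting alone: the technician can take at most 2 across per trip to the rooftop, so moving all 8 needs at least 4 loaded trips out, with a return between consecutive ones — at least 7 crossings.
The safety rule pushes this higher. Following every safe sequence of crossings, the most of the 8 that can be at the rooftop as the service lift arrives there on crossings 7, 9, 11 is 5, 6, 7 respectively — never all 8.
So no plan with fewer than 13 crossings exists, and this one achieves 13:
1. Technician goes to the rooftop with crate K2 and crate R5.
2. Technician goes back to the basement with crate K2.
3. Technician goes to the rooftop with crate K2 and crate K4.
4. Technician goes back to the basement with crate K2.
5. Technician goes to the rooftop with crate K2 and crate K7.
6. Technician goes back to the basement with crate K2.
7. Technician goes to the rooftop with crate K2 and crate K5.
8. Technician goes back to the basement with crate K2.
9. Technician goes to the rooftop with crate M2 and crate R3.
10. Technician goes back to the basement with crate R5.
11. Technician goes to the rooftop with crate K1 and crate K2.
12. Technician goes back to the basement with crate K2.
13. Technician goes to the rooftop with crate K2 and crate R5.

13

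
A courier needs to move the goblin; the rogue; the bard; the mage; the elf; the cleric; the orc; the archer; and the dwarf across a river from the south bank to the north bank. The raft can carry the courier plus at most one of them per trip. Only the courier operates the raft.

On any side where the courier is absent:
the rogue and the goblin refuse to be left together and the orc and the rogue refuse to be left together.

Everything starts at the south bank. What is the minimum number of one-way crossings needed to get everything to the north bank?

19

Counting alone: the courier can take at most 1 across per trip to the north bank, so moving all 9 needs at least 9 loaded trips out, with a return between consecutive ones — at least 17 crossings.
The safety rule pushes this higher. Following every safe sequence of crossings, the most of the 9 that can be at the north bank as the raft arrives there on crossing 17 is 8 — never all 9.
So no plan with fewer than 19 crossings exists, and this one achieves 19:
1. Courier goes to the north bank with the rogue.
2. Courier goes back to the south bank alone.
3. Courier goes to the north bank with the goblin.
4. Courier goes back to the south bank with the rogue.
5. Courier goes to the north bank with the orc.
6. Courier goes back to the south bank alone.
7. Courier goes to the north bank with the bard.
8. Courier goes back to the south bank alone.
9. Courier goes to the north bank with the mage.
10. Courier goes back to the south bank alone.
11. Courier goes to the north bank with the elf.
12. Courier goes back to the south bank alone.
13. Courier goes to the north bank with the cleric.
14. Courier goes back to the south bank alone.
15. Courier goes to the north bank with the archer.
16. Courier goes back to the south bank alone.
17. Courier goes to the north bank with the dwarf.
18. Courier goes back to the south bank alone.
19. Courier goes to the north bank with the rogue.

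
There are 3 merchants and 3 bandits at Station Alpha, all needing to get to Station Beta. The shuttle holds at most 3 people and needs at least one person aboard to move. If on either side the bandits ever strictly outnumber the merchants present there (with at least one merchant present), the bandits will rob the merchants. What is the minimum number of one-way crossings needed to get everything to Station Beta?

Counting alone: each trip to Station Beta takes at most 3 across and each return brings at least 1 back, so after t trips out (and t−1 returns) at most 3t − (t−1) of the 6 are across; that first reaches 6 at t = 3, so at least 5 crossings are needed.
The plan below uses exactly 5 crossings, so it is optimal:
1. 2 bandits → Station Beta.  (Station Alpha: 3M 1B; Station Beta: 0M 2B)
2. 1 bandit ← Station Alpha.  (Station Alpha: 3M 2B; Station Beta: 0M 1B)
3. 3 merchants → Station Beta.  (Station Alpha: 0M 2B; Station Beta: 3M 1B)
4. 1 bandit ← Station Alpha.  (Station Alpha: 0M 3B; Station Beta: 3M 0B)
5. 3 bandits → Station Beta.  (Station Alpha: 0M 0B; Station Beta: 3M 3B)

5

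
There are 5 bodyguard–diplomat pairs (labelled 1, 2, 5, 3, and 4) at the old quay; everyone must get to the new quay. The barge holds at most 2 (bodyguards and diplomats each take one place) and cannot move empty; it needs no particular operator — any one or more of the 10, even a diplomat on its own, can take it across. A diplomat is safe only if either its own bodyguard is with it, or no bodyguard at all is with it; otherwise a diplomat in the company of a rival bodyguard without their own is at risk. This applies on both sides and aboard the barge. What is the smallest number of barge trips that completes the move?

Following every safe sequence of crossings from the start, the most of the 10 that can be at the new quay as the barge arrives there on crossings 1, 3, 5, 7 is 2, 3, 4, 5 respectively; the best ever achieved is 5 of 10.
From crossing 9 on, no configuration arises that was not already reachable earlier: only 82 distinct safe configurations (who is on which side, and where the barge is) can ever be reached, none of them has everyone across, and every continuation just revisits them. So no valid plan exists.

impossible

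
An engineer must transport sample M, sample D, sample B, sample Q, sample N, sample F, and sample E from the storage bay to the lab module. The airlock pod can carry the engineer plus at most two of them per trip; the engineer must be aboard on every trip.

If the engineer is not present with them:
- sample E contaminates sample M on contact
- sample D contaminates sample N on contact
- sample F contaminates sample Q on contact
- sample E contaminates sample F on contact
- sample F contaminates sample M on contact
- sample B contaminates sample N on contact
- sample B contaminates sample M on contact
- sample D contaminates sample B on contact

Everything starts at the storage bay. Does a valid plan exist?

No

Whatever the first load, the items left behind include a forbidden pair without the engineer. No opening move is safe, so no plan exists.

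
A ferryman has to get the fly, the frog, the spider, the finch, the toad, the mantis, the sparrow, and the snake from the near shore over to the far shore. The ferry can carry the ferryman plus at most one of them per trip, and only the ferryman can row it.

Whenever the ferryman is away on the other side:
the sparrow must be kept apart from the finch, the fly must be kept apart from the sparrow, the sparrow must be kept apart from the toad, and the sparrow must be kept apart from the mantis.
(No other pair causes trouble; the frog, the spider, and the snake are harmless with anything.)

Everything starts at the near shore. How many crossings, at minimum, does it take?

impossible

Following every safe sequence of crossings from the start, the most of the 8 that can be at the far shore as the ferry arrives there on crossings 1, 3, 5, 7, 9 is 1, 2, 3, 4, 5 respectively; the best ever achieved is 5 of 8.
From crossing 11 on, no configuration arises that was not already reachable earlier: only 88 distinct safe configurations (who is on which side, and where the ferry is) can ever be reached, none of them has everyone across, and every continuation just revisits them. So no valid plan exists.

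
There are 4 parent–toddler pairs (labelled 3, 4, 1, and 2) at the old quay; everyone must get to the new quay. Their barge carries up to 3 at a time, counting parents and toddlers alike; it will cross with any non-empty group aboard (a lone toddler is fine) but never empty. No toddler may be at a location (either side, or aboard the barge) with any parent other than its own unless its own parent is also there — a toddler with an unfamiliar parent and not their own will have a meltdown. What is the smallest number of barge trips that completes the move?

Counting alone: each trip to the new quay takes at most 3 across and each return brings at least 1 back, so after t trips out (and t−1 returns) at most 3t − (t−1) of the 8 are across; that first reaches 8 at t = 4, so at least 7 crossings are needed.
The safety rule pushes this higher. Following every safe sequence of crossings, the most of the 8 that can be at the new quay as the barge arrives there on crossing 7 is 7 — never all 8.
So no plan with fewer than 9 crossings exists, and this one achieves 9:
1. parent 3 and toddler 3 cross → the new quay.
2. parent 3 crosses ← the old quay.
3. parent 3, parent 4, and toddler 4 cross → the new quay.
4. parent 3 and toddler 3 cross ← the old quay.
5. parent 1, parent 2, and parent 3 cross → the new quay.
6. toddler 4 crosses ← the old quay.
7. toddler 3 and toddler 4 cross → the new quay.
8. toddler 3 crosses ← the old quay.
9. toddler 1, toddler 2, and toddler 3 cross → the new quay.

9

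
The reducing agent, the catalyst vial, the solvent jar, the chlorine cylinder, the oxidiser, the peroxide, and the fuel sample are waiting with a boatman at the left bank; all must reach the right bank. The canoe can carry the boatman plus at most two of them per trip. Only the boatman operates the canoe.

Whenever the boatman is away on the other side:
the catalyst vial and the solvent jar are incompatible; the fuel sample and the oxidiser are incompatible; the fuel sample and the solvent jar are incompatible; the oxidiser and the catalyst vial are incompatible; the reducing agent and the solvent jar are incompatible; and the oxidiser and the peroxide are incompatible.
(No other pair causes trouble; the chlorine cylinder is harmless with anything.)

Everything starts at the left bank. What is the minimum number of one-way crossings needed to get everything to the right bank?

Counting alone: the boatman can take at most 2 across per trip to the right bank, so moving all 7 needs at least 4 loaded trips out, with a return between consecutive ones — at least 7 crossings.
The safety rule pushes this higher. Following every safe sequence of crossings, the most of the 7 that can be at the right bank as the canoe arrives there on crossing 7 is 6 — never all 7.
So no plan with fewer than 9 crossings exists, and this one achieves 9:
1. Boatman goes to the right bank with the oxidiser and the solvent jar.  [the left bank: the catalyst vial, the chlorine cylinder, the fuel sample, the peroxide, the reducing agent | the right bank: the oxidiser, the solvent jar]
2. Boatman goes back to the left bank alone.  [the left bank: the catalyst vial, the chlorine cylinder, the fuel sample, the peroxide, the reducing agent | the right bank: the oxidiser, the solvent jar]
3. Boatman goes to the right bank with the reducing agent.  [the left bank: the catalyst vial, the chlorine cylinder, the fuel sample, the peroxide | the right bank: the oxidiser, the reducing agent, the solvent jar]
4. Boatman goes back to the left bank with the solvent jar.  [the left bank: the catalyst vial, the chlorine cylinder, the fuel sample, the peroxide, the solvent jar | the right bank: the oxidiser, the reducing agent]
5. Boatman goes to the right bank with the catalyst vial and the fuel sample.  [the left bank: the chlorine cylinder, the peroxide, the solvent jar | the right bank: the catalyst vial, the fuel sample, the oxidiser, the reducing agent]
6. Boatman goes back to the left bank with the oxidiser.  [the left bank: the chlorine cylinder, the oxidiser, the peroxide, the solvent jar | the right bank: the catalyst vial, the fuel sample, the reducing agent]
7. Boatman goes to the right bank with the chlorine cylinder and the peroxide.  [the left bank: the oxidiser, the solvent jar | the right bank: the catalyst vial, the chlorine cylinder, the fuel sample, the peroxide, the reducing agent]
8. Boatman goes back to the left bank alone.  [the left bank: the oxidiser, the solvent jar | the right bank: the catalyst vial, the chlorine cylinder, the fuel sample, the peroxide, the reducing agent]
9. Boatman goes to the right bank with the oxidiser and the solvent jar.  [the left bank: — | the right bank: the catalyst vial, the chlorine cylinder, the fuel sample, the oxidiser, the peroxide, the reducing agent, the solvent jar]

9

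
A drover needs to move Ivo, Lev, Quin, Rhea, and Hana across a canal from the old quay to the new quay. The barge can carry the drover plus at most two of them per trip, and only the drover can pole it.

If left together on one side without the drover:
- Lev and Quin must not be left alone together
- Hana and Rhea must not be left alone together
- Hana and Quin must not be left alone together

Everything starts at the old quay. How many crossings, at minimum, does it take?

Counting alone: the drover can take at most 2 across per trip to the new quay, so moving all 5 needs at least 3 loaded trips out, with a return between consecutive ones — at least 5 crossings.
The plan below uses exactly 5 crossings, so it is optimal:
1. Drover goes to the new quay with Hana and Lev.  [the old quay: Ivo, Quin, Rhea | the new quay: Hana, Lev]
2. Drover goes back to the old quay alone.  [the old quay: Ivo, Quin, Rhea | the new quay: Hana, Lev]
3. Drover goes to the new quay with Ivo.  [the old quay: Quin, Rhea | the new quay: Hana, Ivo, Lev]
4. Drover goes back to the old quay alone.  [the old quay: Quin, Rhea | the new quay: Hana, Ivo, Lev]
5. Drover goes to the new quay with Quin and Rhea.  [the old quay: — | the new quay: Hana, Ivo, Lev, Quin, Rhea]

5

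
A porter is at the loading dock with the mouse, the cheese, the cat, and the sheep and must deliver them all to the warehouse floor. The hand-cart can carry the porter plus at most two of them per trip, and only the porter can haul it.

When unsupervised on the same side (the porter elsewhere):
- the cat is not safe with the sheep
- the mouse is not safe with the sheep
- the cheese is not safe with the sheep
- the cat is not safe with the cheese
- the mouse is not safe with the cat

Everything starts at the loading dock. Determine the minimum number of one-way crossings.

Counting alone: the porter can take at most 2 across per trip to the warehouse floor, so moving all 4 needs at least 2 loaded trips out, with a return between consecutive ones — at least 3 crossings.
The safety rule pushes this higher. Following every safe sequence of crossings, the most of the 4 that can be at the warehouse floor as the hand-cart arrives there on crossing 3 is 3 — never all 4.
So no plan with fewer than 5 crossings exists, and this one achieves 5:
1. Porter goes to the warehouse floor with the cat and the sheep.
2. Porter goes back to the loading dock with the cat.
3. Porter goes to the warehouse floor with the cheese and the mouse.
4. Porter goes back to the loading dock with the sheep.
5. Porter goes to the warehouse floor with the cat and the sheep.

5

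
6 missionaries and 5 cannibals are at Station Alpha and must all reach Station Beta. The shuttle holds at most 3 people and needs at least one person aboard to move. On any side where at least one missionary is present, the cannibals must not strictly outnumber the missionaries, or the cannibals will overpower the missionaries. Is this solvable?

Yes

1. 3 cannibals → Station Beta.  (Station Alpha: 6M 2C; Station Beta: 0M 3C)
2. 1 cannibal ← Station Alpha.  (Station Alpha: 6M 3C; Station Beta: 0M 2C)
3. 3 missionaries → Station Beta.  (Station Alpha: 3M 3C; Station Beta: 3M 2C)
4. 1 missionary ← Station Alpha.  (Station Alpha: 4M 3C; Station Beta: 2M 2C)
5. 2 missionaries and 1 cannibal → Station Beta.  (Station Alpha: 2M 2C; Station Beta: 4M 3C)
6. 1 missionary ← Station Alpha.  (Station Alpha: 3M 2C; Station Beta: 3M 3C)
7. 2 missionaries and 1 cannibal → Station Beta.  (Station Alpha: 1M 1C; Station Beta: 5M 4C)
8. 1 missionary ← Station Alpha.  (Station Alpha: 2M 1C; Station Beta: 4M 4C)
9. 2 missionaries and 1 cannibal → Station Beta.  (Station Alpha: 0M 0C; Station Beta: 6M 5C)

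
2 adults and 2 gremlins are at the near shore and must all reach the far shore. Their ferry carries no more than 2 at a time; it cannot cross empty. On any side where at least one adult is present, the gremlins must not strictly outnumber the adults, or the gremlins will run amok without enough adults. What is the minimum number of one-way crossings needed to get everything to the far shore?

5

Counting alone: each trip to the far shore takes at most 2 across and each return brings at least 1 back, so after t trips out (and t−1 returns) at most 2t − (t−1) of the 4 are across; that first reaches 4 at t = 3, so at least 5 crossings are needed.
The plan below uses exactly 5 crossings, so it is optimal:
1. 2 gremlins → the far shore.  (the near shore: 2A 0G; the far shore: 0A 2G)
2. 1 gremlin ← the near shore.  (the near shore: 2A 1G; the far shore: 0A 1G)
3. 2 adults → the far shore.  (the near shore: 0A 1G; the far shore: 2A 1G)
4. 1 gremlin ← the near shore.  (the near shore: 0A 2G; the far shore: 2A 0G)
5. 2 gremlins → the far shore.  (the near shore: 0A 0G; the far shore: 2A 2G)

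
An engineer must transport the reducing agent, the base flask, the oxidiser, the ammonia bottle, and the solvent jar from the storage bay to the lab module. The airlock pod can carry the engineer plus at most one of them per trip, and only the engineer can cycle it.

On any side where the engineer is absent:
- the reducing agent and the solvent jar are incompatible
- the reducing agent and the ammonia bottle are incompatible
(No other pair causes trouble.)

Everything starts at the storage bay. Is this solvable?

Yes

1. Engineer goes to the lab module with the reducing agent.  [the storage bay: the ammonia bottle, the base flask, the oxidiser, the solvent jar | the lab module: the reducing agent]
2. Engineer goes back to the storage bay alone.  [the storage bay: the ammonia bottle, the base flask, the oxidiser, the solvent jar | the lab module: the reducing agent]
3. Engineer goes to the lab module with the base flask.  [the storage bay: the ammonia bottle, the oxidiser, the solvent jar | the lab module: the base flask, the reducing agent]
4. Engineer goes back to the storage bay alone.  [the storage bay: the ammonia bottle, the oxidiser, the solvent jar | the lab module: the base flask, the reducing agent]
5. Engineer goes to the lab module with the oxidiser.  [the storage bay: the ammonia bottle, the solvent jar | the lab module: the base flask, the oxidiser, the reducing agent]
6. Engineer goes back to the storage bay alone.  [the storage bay: the ammonia bottle, the solvent jar | the lab module: the base flask, the oxidiser, the reducing agent]
7. Engineer goes to the lab module with the ammonia bottle.  [the storage bay: the solvent jar | the lab module: the ammonia bottle, the base flask, the oxidiser, the reducing agent]
8. Engineer goes back to the storage bay with the reducing agent.  [the storage bay: the reducing agent, the solvent jar | the lab module: the ammonia bottle, the base flask, the oxidiser]
9. Engineer goes to the lab module with the solvent jar.  [the storage bay: the reducing agent | the lab module: the ammonia bottle, the base flask, the oxidiser, the solvent jar]
10. Engineer goes back to the storage bay alone.  [the storage bay: the reducing agent | the lab module: the ammonia bottle, the base flask, the oxidiser, the solvent jar]
11. Engineer goes to the lab module with the reducing agent.  [the storage bay: — | the lab module: the ammonia bottle, the base flask, the oxidiser, the reducing agent, the solvent jar]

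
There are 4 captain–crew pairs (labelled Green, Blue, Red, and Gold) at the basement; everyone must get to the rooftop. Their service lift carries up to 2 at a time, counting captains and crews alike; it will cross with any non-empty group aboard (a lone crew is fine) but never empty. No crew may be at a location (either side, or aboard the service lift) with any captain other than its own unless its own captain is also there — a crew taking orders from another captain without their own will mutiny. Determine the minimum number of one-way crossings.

Following every safe sequence of crossings from the start, the most of the 8 that can be at the rooftop as the service lift arrives there on crossings 1, 3, 5 is 2, 3, 4 respectively; the best ever achieved is 4 of 8.
From crossing 7 on, no configuration arises that was not already reachable earlier: only 44 distinct safe configurations (who is on which side, and where the service lift is) can ever be reached, none of them has everyone across, and every continuation just revisits them. So no valid plan exists.

impossible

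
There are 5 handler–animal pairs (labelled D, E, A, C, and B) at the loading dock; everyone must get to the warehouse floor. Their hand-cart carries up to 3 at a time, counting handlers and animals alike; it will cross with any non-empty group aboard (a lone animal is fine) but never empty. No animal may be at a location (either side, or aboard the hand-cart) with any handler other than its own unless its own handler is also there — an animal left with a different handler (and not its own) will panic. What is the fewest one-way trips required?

Counting alone: each trip to the warehouse floor takes at most 3 across and each return brings at least 1 back, so after t trips out (and t−1 returns) at most 3t − (t−1) of the 10 are across; that first reaches 10 at t = 5, so at least 9 crossings are needed.
The safety rule pushes this higher. Following every safe sequence of crossings, the most of the 10 that can be at the warehouse floor as the hand-cart arrives there on crossing 9 is 9 — never all 10.
So no plan with fewer than 11 crossings exists, and this one achieves 11:
1. animal D and handler D cross → the warehouse floor.
2. handler D crosses ← the loading dock.
3. animal A, animal C, and animal E cross → the warehouse floor.
4. animal D crosses ← the loading dock.
5. handler A, handler C, and handler E cross → the warehouse floor.
6. animal E and handler E cross ← the loading dock.
7. handler B, handler D, and handler E cross → the warehouse floor.
8. animal A crosses ← the loading dock.
9. animal D and animal E cross → the warehouse floor.
10. animal D crosses ← the loading dock.
11. animal A, animal B, and animal D cross → the warehouse floor.

11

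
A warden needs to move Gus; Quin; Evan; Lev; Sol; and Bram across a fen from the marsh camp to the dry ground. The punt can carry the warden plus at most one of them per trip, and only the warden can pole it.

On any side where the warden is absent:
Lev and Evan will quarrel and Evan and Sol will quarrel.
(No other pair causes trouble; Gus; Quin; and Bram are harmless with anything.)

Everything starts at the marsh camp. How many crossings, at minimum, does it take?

13

Counting alone: the warden can take at most 1 across per trip to the dry ground, so moving all 6 needs at least 6 loaded trips out, with a return between consecutive ones — at least 11 crossings.
The safety rule pushes this higher. Following every safe sequence of crossings, the most of the 6 that can be at the dry ground as the punt arrives there on crossing 11 is 5 — never all 6.
So no plan with fewer than 13 crossings exists, and this one achieves 13:
1. Warden goes to the dry ground with Evan.  [the marsh camp: Bram, Gus, Lev, Quin, Sol | the dry ground: Evan]
2. Warden goes back to the marsh camp alone.  [the marsh camp: Bram, Gus, Lev, Quin, Sol | the dry ground: Evan]
3. Warden goes to the dry ground with Gus.  [the marsh camp: Bram, Lev, Quin, Sol | the dry ground: Evan, Gus]
4. Warden goes back to the marsh camp alone.  [the marsh camp: Bram, Lev, Quin, Sol | the dry ground: Evan, Gus]
5. Warden goes to the dry ground with Quin.  [the marsh camp: Bram, Lev, Sol | the dry ground: Evan, Gus, Quin]
6. Warden goes back to the marsh camp alone.  [the marsh camp: Bram, Lev, Sol | the dry ground: Evan, Gus, Quin]
7. Warden goes to the dry ground with Lev.  [the marsh camp: Bram, Sol | the dry ground: Evan, Gus, Lev, Quin]
8. Warden goes back to the marsh camp with Evan.  [the marsh camp: Bram, Evan, Sol | the dry ground: Gus, Lev, Quin]
9. Warden goes to the dry ground with Sol.  [the marsh camp: Bram, Evan | the dry ground: Gus, Lev, Quin, Sol]
10. Warden goes back to the marsh camp alone.  [the marsh camp: Bram, Evan | the dry ground: Gus, Lev, Quin, Sol]
11. Warden goes to the dry ground with Bram.  [the marsh camp: Evan | the dry ground: Bram, Gus, Lev, Quin, Sol]
12. Warden goes back to the marsh camp alone.  [the marsh camp: Evan | the dry ground: Bram, Gus, Lev, Quin, Sol]
13. Warden goes to the dry ground with Evan.  [the marsh camp: — | the dry ground: Bram, Evan, Gus, Lev, Quin, Sol]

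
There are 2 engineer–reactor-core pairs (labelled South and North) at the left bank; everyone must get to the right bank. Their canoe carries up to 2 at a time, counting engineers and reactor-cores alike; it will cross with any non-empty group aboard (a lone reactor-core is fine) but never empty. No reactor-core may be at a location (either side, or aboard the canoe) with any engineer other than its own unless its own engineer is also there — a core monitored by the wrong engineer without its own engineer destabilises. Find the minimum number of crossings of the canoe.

5

Counting alone: each trip to the right bank takes at most 2 across and each return brings at least 1 back, so after t trips out (and t−1 returns) at most 2t − (t−1) of the 4 are across; that first reaches 4 at t = 3, so at least 5 crossings are needed.
The plan below uses exactly 5 crossings, so it is optimal:
1. engineer South and reactor-core South cross → the right bank.
2. engineer South crosses ← the left bank.
3. engineer North and engineer South cross → the right bank.
4. engineer North crosses ← the left bank.
5. engineer North and reactor-core North cross → the right bank.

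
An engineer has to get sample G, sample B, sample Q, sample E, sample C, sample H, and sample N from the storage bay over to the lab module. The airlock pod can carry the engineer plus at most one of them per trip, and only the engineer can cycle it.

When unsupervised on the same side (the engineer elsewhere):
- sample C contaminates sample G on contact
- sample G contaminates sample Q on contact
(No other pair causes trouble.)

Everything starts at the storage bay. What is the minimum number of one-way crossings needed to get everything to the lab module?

Counting alone: the engineer can take at most 1 across per trip to the lab module, so moving all 7 needs at least 7 loaded trips out, with a return between consecutive ones — at least 13 crossings.
The safety rule pushes this higher. Following every safe sequence of crossings, the most of the 7 that can be at the lab module as the airlock pod arrives there on crossing 13 is 6 — never all 7.
So no plan with fewer than 15 crossings exists, and this one achieves 15:
1. Engineer goes to the lab module with sample G.
2. Engineer goes back to the storage bay alone.
3. Engineer goes to the lab module with sample B.
4. Engineer goes back to the storage bay alone.
5. Engineer goes to the lab module with sample Q.
6. Engineer goes back to the storage bay with sample G.
7. Engineer goes to the lab module with sample C.
8. Engineer goes back to the storage bay alone.
9. Engineer goes to the lab module with sample E.
10. Engineer goes back to the storage bay alone.
11. Engineer goes to the lab module with sample H.
12. Engineer goes back to the storage bay alone.
13. Engineer goes to the lab module with sample N.
14. Engineer goes back to the storage bay alone.
15. Engineer goes to the lab module with sample G.

15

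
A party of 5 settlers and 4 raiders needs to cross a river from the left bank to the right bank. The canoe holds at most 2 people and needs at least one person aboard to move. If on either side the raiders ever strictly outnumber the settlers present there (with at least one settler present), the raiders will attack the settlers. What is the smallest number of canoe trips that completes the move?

Counting alone: each trip to the right bank takes at most 2 across and each return brings at least 1 back, so after t trips out (and t−1 returns) at most 2t − (t−1) of the 9 are across; that first reaches 9 at t = 8, so at least 15 crossings are needed.
The plan below uses exactly 15 crossings, so it is optimal:
1. 2 raiders → the right bank.  (the left bank: 5S 2R; the right bank: 0S 2R)
2. 1 raider ← the left bank.  (the left bank: 5S 3R; the right bank: 0S 1R)
3. 2 raiders → the right bank.  (the left bank: 5S 1R; the right bank: 0S 3R)
4. 1 raider ← the left bank.  (the left bank: 5S 2R; the right bank: 0S 2R)
5. 2 settlers → the right bank.  (the left bank: 3S 2R; the right bank: 2S 2R)
6. 1 raider ← the left bank.  (the left bank: 3S 3R; the right bank: 2S 1R)
7. 1 settler and 1 raider → the right bank.  (the left bank: 2S 2R; the right bank: 3S 2R)
8. 1 settler ← the left bank.  (the left bank: 3S 2R; the right bank: 2S 2R)
9. 1 settler and 1 raider → the right bank.  (the left bank: 2S 1R; the right bank: 3S 3R)
10. 1 raider ← the left bank.  (the left bank: 2S 2R; the right bank: 3S 2R)
11. 1 settler and 1 raider → the right bank.  (the left bank: 1S 1R; the right bank: 4S 3R)
12. 1 settler ← the left bank.  (the left bank: 2S 1R; the right bank: 3S 3R)
13. 1 settler and 1 raider → the right bank.  (the left bank: 1S 0R; the right bank: 4S 4R)
14. 1 raider ← the left bank.  (the left bank: 1S 1R; the right bank: 4S 3R)
15. 1 settler and 1 raider → the right bank.  (the left bank: 0S 0R; the right bank: 5S 4R)

15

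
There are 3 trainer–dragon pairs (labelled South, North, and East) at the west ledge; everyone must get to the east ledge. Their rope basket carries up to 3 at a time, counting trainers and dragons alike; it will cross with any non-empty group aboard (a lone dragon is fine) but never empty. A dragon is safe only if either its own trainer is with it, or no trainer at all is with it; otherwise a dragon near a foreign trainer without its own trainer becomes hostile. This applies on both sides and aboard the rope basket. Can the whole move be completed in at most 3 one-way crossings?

No

Counting alone: each trip to the east ledge takes at most 3 across and each return brings at least 1 back, so after t trips out (and t−1 returns) at most 3t − (t−1) of the 6 are across; that first reaches 6 at t = 3, so at least 5 crossings are needed.
Since 3 < 5, 3 crossings cannot be enough. (The shortest complete plan in fact takes 5:)
1. dragon South and trainer South cross → the east ledge.
2. trainer South crosses ← the west ledge.
3. trainer East, trainer North, and trainer South cross → the east ledge.
4. dragon South crosses ← the west ledge.
5. dragon East, dragon North, and dragon South cross → the east ledge.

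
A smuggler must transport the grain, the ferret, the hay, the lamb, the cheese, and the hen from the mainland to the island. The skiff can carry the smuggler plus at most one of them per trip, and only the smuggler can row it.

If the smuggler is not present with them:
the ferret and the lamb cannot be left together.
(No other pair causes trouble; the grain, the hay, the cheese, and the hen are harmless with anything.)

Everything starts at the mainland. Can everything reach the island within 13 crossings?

Yes

Yes — this plan uses 11 crossings (≤ 13):
1. Smuggler goes to the island with the ferret.
2. Smuggler goes back to the mainland alone.
3. Smuggler goes to the island with the grain.
4. Smuggler goes back to the mainland alone.
5. Smuggler goes to the island with the hay.
6. Smuggler goes back to the mainland alone.
7. Smuggler goes to the island with the cheese.
8. Smuggler goes back to the mainland alone.
9. Smuggler goes to the island with the hen.
10. Smuggler goes back to the mainland alone.
11. Smuggler goes to the island with the lamb.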